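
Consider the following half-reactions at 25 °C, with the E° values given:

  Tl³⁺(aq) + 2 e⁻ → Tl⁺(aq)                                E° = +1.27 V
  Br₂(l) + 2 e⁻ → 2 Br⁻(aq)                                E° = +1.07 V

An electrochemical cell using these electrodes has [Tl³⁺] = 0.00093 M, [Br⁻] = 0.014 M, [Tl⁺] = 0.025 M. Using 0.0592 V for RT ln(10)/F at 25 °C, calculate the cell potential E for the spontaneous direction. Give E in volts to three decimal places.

Tl³⁺/Tl⁺ is the cathode (higher E°), Br₂/Br⁻ the anode: E°cell = +1.27 − (+1.07) = +0.20 V, n = 2.
Overall: Tl³⁺(aq) + 2 Br⁻(aq) → Tl⁺(aq) + Br₂(l)
Q = [Tl⁺] / ([Tl³⁺]·[Br⁻]^2); log Q = 5.137.
E = E° − (0.0592/n) log Q = +0.20 − (0.0592/2)(5.137) = +0.048 V.

+0.048 V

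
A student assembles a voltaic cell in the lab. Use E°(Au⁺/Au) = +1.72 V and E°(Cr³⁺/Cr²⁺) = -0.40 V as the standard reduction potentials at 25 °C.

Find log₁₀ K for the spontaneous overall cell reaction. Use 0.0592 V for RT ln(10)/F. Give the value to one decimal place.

Cathode: Au⁺/Au; anode: Cr³⁺/Cr²⁺. E°cell = +2.12 V, n = 1.
log K = nE°cell / 0.0592 = (1)(+2.12) / 0.0592 = 35.8.

35.8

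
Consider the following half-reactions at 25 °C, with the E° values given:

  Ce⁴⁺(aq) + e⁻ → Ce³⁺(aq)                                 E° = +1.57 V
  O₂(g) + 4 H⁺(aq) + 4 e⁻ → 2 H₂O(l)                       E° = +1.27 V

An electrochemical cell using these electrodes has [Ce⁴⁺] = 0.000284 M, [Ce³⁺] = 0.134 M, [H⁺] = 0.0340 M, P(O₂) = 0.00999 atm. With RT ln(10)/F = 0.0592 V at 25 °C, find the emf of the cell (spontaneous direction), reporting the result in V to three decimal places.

+0.258 V

Ce⁴⁺/Ce³⁺ is the cathode (higher E°), O₂/H₂O the anode: E°cell = +1.57 − (+1.27) = +0.30 V, n = 4.
Overall: 4 Ce⁴⁺(aq) + 2 H₂O(l) → 4 Ce³⁺(aq) + O₂(g) + 4 H⁺(aq)
Q = [Ce³⁺]^4·P(O₂)·[H⁺]^4 / ([Ce⁴⁺]^4); log Q = 2.821.
E = E° − (0.0592/n) log Q = +0.30 − (0.0592/4)(2.821) = +0.258 V.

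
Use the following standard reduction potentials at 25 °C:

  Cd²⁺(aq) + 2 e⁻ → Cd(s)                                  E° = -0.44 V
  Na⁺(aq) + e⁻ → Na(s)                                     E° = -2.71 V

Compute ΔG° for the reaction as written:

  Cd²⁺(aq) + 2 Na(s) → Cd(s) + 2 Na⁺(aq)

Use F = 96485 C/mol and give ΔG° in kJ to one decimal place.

As written, Cd²⁺/Cd is reduced (cathode) and Na⁺/Na is oxidised (anode), so E°cell = (-0.44) − (-2.71) = +2.27 V.
Balancing electrons gives n = 2.
ΔG° = −nFE° = −(2)(96485)(+2.27) = -438,042 J = -438.0 kJ.

-438.0 kJ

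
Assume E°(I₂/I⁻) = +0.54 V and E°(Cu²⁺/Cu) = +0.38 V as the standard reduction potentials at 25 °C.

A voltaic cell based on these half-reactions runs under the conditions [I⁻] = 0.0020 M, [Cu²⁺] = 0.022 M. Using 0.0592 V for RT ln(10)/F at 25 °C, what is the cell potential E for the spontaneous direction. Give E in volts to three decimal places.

+0.369 V

I₂/I⁻ is the cathode (higher E°), Cu²⁺/Cu the anode: E°cell = +0.54 − (+0.38) = +0.16 V, n = 2.
Overall: I₂(s) + Cu(s) → 2 I⁻(aq) + Cu²⁺(aq)
Q = [I⁻]^2·[Cu²⁺]; log Q = -7.056.
E = E° − (0.0592/n) log Q = +0.16 − (0.0592/2)(-7.056) = +0.369 V.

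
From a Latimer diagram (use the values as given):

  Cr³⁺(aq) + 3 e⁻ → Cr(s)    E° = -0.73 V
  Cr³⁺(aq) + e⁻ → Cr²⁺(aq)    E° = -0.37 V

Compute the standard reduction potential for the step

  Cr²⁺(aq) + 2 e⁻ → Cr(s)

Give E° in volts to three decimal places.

Sequential free energies add, so n₃E°₃ = n₁E°₁ + n₂E°₂.
With n₃ = 3, and the known step contributing 1×(-0.37) V, the unknown satisfies 2·E° = 3×(-0.73) − 1×(-0.37) = -1.820.
E° = -1.820 / 2 = -0.910 V.

-0.910 V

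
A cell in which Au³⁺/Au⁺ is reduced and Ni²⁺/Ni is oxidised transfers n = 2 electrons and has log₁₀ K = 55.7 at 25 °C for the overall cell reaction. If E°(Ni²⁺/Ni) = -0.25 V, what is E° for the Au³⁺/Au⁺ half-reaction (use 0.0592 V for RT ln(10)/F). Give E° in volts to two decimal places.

E°cell = (0.0592/n)·log K = (0.0592/2)(55.7) = +1.649 V.
Since Au³⁺/Au⁺ is the cathode and Ni²⁺/Ni the anode, E°cell = E°(Au³⁺/Au⁺) − E°(Ni²⁺/Ni).
So E°(Au³⁺/Au⁺) = E°cell + E°(Ni²⁺/Ni) = +1.649 + (-0.25) = +1.40 V.

+1.40 V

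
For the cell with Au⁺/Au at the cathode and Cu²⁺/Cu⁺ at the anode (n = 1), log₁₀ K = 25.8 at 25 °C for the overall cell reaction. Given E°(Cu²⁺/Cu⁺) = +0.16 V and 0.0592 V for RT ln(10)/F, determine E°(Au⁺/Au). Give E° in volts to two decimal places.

+1.69 V

E°cell = (0.0592/n)·log K = (0.0592/1)(25.8) = +1.527 V.
Since Au⁺/Au is the cathode and Cu²⁺/Cu⁺ the anode, E°cell = E°(Au⁺/Au) − E°(Cu²⁺/Cu⁺).
So E°(Au⁺/Au) = E°cell + E°(Cu²⁺/Cu⁺) = +1.527 + (+0.16) = +1.69 V.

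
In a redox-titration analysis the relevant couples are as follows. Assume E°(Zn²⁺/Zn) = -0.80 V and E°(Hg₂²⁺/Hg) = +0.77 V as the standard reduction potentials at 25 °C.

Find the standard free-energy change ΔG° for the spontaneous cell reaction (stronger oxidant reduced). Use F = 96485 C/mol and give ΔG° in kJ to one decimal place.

-303.0 kJ

Hg₂²⁺/Hg (E° = +0.77 V) is the cathode; Zn²⁺/Zn (E° = -0.80 V) is the anode, so E°cell = +1.57 V.
Balancing electrons gives n = 2 (lcm of 2 and 2).
ΔG° = −nFE° = −(2)(96485)(+1.57) = -302,963 J = -303.0 kJ.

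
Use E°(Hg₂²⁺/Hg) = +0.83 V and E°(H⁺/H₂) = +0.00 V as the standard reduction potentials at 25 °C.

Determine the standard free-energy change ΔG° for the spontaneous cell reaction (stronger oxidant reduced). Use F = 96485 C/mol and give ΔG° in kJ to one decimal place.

-160.2 kJ

Hg₂²⁺/Hg (E° = +0.83 V) is the cathode; H⁺/H₂ (E° = +0.00 V) is the anode, so E°cell = +0.83 V.
Balancing electrons gives n = 2 (lcm of 2 and 2).
ΔG° = −nFE° = −(2)(96485)(+0.83) = -160,165 J = -160.2 kJ.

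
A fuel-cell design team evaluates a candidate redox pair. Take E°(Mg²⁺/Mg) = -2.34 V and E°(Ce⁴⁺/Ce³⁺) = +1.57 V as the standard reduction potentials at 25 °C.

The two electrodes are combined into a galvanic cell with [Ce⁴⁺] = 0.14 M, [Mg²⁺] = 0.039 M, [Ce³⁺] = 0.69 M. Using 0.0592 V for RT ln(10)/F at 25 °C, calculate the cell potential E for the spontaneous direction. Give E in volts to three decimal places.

Ce⁴⁺/Ce³⁺ is the cathode (higher E°), Mg²⁺/Mg the anode: E°cell = +1.57 − (-2.34) = +3.91 V, n = 2.
Overall: 2 Ce⁴⁺(aq) + Mg(s) → 2 Ce³⁺(aq) + Mg²⁺(aq)
Q = [Ce³⁺]^2·[Mg²⁺] / ([Ce⁴⁺]^2); log Q = -0.023.
E = E° − (0.0592/n) log Q = +3.91 − (0.0592/2)(-0.023) = +3.911 V.

+3.911 V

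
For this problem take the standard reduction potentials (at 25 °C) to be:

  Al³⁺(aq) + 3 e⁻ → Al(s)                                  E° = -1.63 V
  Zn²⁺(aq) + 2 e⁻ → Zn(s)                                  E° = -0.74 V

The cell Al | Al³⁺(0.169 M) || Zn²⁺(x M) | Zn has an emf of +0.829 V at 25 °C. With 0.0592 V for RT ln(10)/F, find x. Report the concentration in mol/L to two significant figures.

0.0027 M

Zn²⁺/Zn is the cathode, Al³⁺/Al the anode: E°cell = +0.89 V, n = 6.
Overall reaction: 3 Zn²⁺(aq) + 2 Al(s) → 3 Zn(s) + 2 Al³⁺(aq); Q = [Al³⁺]^2/[Zn²⁺]^3.
From E = E° − (0.0592/n) log Q: log Q = (E° − E)·n/0.0592 = (+0.89 − (+0.829))·6/0.0592 = 6.1824.
So 3·log[Zn²⁺] = 2·log(0.169) − log Q = -1.5442 − (6.1824) = -7.7266; log[Zn²⁺] = -7.7266 / 3 = -2.5755; [Zn²⁺] = 10^(-2.5755) ≈ 0.0027 M.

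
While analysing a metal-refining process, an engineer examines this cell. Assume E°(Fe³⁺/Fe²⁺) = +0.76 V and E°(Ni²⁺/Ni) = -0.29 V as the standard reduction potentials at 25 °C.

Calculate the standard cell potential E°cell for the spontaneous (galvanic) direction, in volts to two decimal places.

The Fe³⁺/Fe²⁺ couple has the higher reduction potential, so it is the cathode; Ni²⁺/Ni is oxidised at the anode.
E°cell = E°(cathode) − E°(anode) = (+0.76) − (-0.29) = +1.05 V.
Since E°cell > 0, the reaction is spontaneous under standard conditions.

+1.05 V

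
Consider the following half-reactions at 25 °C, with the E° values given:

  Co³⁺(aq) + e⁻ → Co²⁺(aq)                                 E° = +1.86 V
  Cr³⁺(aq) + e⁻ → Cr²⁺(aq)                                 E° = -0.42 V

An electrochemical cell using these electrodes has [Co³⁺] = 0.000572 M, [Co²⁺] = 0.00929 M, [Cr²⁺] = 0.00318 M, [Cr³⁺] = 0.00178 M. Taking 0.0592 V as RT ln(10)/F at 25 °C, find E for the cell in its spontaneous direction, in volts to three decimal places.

+2.223 V

Co³⁺/Co²⁺ is the cathode (higher E°), Cr³⁺/Cr²⁺ the anode: E°cell = +1.86 − (-0.42) = +2.28 V, n = 1.
Overall: Co³⁺(aq) + Cr²⁺(aq) → Co²⁺(aq) + Cr³⁺(aq)
Q = [Co²⁺]·[Cr³⁺] / ([Co³⁺]·[Cr²⁺]); log Q = 0.959.
E = E° − (0.0592/n) log Q = +2.28 − (0.0592/1)(0.959) = +2.223 V.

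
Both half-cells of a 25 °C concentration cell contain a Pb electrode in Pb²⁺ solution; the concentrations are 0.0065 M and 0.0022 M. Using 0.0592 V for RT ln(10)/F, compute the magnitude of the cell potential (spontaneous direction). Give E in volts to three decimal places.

+0.014 V

For a concentration cell E°cell = 0. The 0.0065 M side is the cathode (reduction is favoured where [Pb²⁺] is higher).
With n = 2, E = −(0.0592/2) log([Pb²⁺]ₐₙ/[Pb²⁺]꜀ₐₜ) = −(0.0592/2) log(0.0022/0.0065) = −(0.0592/2)(-0.470) = +0.014 V.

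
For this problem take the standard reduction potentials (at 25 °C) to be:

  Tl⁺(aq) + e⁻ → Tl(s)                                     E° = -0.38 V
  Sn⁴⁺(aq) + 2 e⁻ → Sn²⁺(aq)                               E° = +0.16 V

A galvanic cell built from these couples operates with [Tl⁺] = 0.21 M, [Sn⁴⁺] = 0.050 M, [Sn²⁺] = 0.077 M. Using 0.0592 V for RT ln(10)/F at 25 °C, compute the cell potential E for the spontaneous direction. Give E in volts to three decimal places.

+0.575 V

Sn⁴⁺/Sn²⁺ is the cathode (higher E°), Tl⁺/Tl the anode: E°cell = +0.16 − (-0.38) = +0.54 V, n = 2.
Overall: Sn⁴⁺(aq) + 2 Tl(s) → Sn²⁺(aq) + 2 Tl⁺(aq)
Q = [Sn²⁺]·[Tl⁺]^2 / ([Sn⁴⁺]); log Q = -1.168.
E = E° − (0.0592/n) log Q = +0.54 − (0.0592/2)(-1.168) = +0.575 V.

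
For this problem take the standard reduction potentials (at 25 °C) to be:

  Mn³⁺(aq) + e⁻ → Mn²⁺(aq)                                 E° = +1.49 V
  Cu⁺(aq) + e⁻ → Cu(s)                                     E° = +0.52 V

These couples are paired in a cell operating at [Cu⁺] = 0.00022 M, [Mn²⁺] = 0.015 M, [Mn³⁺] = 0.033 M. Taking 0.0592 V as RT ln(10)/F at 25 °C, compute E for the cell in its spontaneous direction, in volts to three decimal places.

Mn³⁺/Mn²⁺ is the cathode (higher E°), Cu⁺/Cu the anode: E°cell = +1.49 − (+0.52) = +0.97 V, n = 1.
Overall: Mn³⁺(aq) + Cu(s) → Mn²⁺(aq) + Cu⁺(aq)
Q = [Mn²⁺]·[Cu⁺] / ([Mn³⁺]); log Q = -4.000.
E = E° − (0.0592/n) log Q = +0.97 − (0.0592/1)(-4.000) = +1.207 V.

+1.207 V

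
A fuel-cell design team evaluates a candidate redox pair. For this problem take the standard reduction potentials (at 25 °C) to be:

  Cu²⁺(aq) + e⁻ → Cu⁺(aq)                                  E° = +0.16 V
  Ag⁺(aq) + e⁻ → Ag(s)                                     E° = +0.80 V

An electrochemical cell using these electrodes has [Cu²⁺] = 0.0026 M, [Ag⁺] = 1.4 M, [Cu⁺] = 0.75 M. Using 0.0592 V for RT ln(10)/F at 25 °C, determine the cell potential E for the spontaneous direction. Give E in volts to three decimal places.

+0.794 V

Ag⁺/Ag is the cathode (higher E°), Cu²⁺/Cu⁺ the anode: E°cell = +0.80 − (+0.16) = +0.64 V, n = 1.
Overall: Ag⁺(aq) + Cu⁺(aq) → Ag(s) + Cu²⁺(aq)
Q = [Cu²⁺] / ([Ag⁺]·[Cu⁺]); log Q = -2.606.
E = E° − (0.0592/n) log Q = +0.64 − (0.0592/1)(-2.606) = +0.794 V.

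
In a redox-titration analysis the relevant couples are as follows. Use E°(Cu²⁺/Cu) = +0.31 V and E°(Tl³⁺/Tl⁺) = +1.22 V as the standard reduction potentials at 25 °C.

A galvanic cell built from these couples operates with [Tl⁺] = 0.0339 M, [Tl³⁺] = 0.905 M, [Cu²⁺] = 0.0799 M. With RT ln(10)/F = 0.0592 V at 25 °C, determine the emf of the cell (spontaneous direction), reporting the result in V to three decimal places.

Tl³⁺/Tl⁺ is the cathode (higher E°), Cu²⁺/Cu the anode: E°cell = +1.22 − (+0.31) = +0.91 V, n = 2.
Overall: Tl³⁺(aq) + Cu(s) → Tl⁺(aq) + Cu²⁺(aq)
Q = [Tl⁺]·[Cu²⁺] / ([Tl³⁺]); log Q = -2.524.
E = E° − (0.0592/n) log Q = +0.91 − (0.0592/2)(-2.524) = +0.985 V.

+0.985 V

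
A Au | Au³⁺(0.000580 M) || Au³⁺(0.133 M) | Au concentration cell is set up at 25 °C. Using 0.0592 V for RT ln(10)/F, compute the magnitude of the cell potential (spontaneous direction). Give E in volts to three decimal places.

For a concentration cell E°cell = 0. The 0.133 M side is the cathode (reduction is favoured where [Au³⁺] is higher).
With n = 3, E = −(0.0592/3) log([Au³⁺]ₐₙ/[Au³⁺]꜀ₐₜ) = −(0.0592/3) log(0.00058/0.133) = −(0.0592/3)(-2.360) = +0.047 V.

+0.047 V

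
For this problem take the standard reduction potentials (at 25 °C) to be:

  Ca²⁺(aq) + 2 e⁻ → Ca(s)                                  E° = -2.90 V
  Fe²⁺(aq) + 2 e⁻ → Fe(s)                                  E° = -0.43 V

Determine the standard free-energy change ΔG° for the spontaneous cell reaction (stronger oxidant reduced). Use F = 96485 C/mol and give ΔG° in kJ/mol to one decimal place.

-476.6 kJ/mol

Fe²⁺/Fe (E° = -0.43 V) is the cathode; Ca²⁺/Ca (E° = -2.90 V) is the anode, so E°cell = +2.47 V.
Balancing electrons gives n = 2 (lcm of 2 and 2).
ΔG° = −nFE° = −(2)(96485)(+2.47) = -476,636 J = -476.6 kJ/mol.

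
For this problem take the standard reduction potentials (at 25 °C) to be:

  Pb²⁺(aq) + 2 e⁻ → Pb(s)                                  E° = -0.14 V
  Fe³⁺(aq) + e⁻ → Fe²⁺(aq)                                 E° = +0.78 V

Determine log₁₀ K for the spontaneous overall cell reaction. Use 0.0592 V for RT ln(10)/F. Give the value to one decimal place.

31.1

Cathode: Fe³⁺/Fe²⁺; anode: Pb²⁺/Pb. E°cell = +0.92 V, n = 2.
log K = nE°cell / 0.0592 = (2)(+0.92) / 0.0592 = 31.1.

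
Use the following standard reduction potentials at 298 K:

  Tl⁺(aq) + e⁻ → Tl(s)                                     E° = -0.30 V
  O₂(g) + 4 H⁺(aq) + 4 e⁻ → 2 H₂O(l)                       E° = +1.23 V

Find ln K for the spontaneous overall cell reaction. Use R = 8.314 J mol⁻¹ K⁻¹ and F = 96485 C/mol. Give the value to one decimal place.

Cathode: O₂/H₂O; anode: Tl⁺/Tl. E°cell = (+1.23) − (-0.30) = +1.53 V, with n = 4.
ΔG° = −nFE° = −RT ln K, so ln K = nFE°/(RT) = (4)(96485)(+1.53) / ((8.314)(298)) = 238.333.

238.3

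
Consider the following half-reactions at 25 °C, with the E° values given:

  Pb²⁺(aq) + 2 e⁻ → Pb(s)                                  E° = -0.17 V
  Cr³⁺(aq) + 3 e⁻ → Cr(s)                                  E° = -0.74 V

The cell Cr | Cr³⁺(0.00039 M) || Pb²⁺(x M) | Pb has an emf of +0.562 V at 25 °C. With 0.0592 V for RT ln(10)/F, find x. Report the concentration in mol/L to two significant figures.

Pb²⁺/Pb is the cathode, Cr³⁺/Cr the anode: E°cell = +0.57 V, n = 6.
Overall reaction: 3 Pb²⁺(aq) + 2 Cr(s) → 3 Pb(s) + 2 Cr³⁺(aq); Q = [Cr³⁺]^2/[Pb²⁺]^3.
From E = E° − (0.0592/n) log Q: log Q = (E° − E)·n/0.0592 = (+0.57 − (+0.562))·6/0.0592 = 0.8108.
So 3·log[Pb²⁺] = 2·log(0.00039) − log Q = -6.8179 − (0.8108) = -7.6287; log[Pb²⁺] = -7.6287 / 3 = -2.5429; [Pb²⁺] = 10^(-2.5429) ≈ 0.0029 M.

0.0029 M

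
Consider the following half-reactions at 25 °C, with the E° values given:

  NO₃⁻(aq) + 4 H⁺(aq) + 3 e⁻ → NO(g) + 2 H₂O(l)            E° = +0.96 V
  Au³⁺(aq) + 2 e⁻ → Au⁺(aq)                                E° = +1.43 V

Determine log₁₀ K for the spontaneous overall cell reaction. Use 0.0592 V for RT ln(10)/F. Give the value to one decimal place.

47.6

Cathode: Au³⁺/Au⁺; anode: NO₃⁻/NO. E°cell = +0.47 V, n = 6.
log K = nE°cell / 0.0592 = (6)(+0.47) / 0.0592 = 47.6.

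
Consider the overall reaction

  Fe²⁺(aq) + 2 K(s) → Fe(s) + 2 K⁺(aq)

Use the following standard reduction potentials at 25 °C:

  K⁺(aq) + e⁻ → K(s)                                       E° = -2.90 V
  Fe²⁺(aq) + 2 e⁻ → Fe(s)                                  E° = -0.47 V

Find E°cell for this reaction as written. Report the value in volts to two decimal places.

The Fe²⁺/Fe couple has the higher reduction potential, so it is the cathode; K⁺/K is oxidised at the anode.
E°cell = E°(cathode) − E°(anode) = (-0.47) − (-2.90) = +2.43 V.

+2.43 V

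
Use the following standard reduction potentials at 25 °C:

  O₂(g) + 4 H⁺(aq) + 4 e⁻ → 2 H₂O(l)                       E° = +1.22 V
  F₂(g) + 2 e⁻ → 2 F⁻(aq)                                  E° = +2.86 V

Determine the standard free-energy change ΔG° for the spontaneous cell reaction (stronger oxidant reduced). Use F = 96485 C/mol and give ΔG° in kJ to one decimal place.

F₂/F⁻ (E° = +2.86 V) is the cathode; O₂/H₂O (E° = +1.22 V) is the anode, so E°cell = +1.64 V.
Balancing electrons gives n = 4 (lcm of 2 and 4).
ΔG° = −nFE° = −(4)(96485)(+1.64) = -632,942 J = -632.9 kJ.

-632.9 kJ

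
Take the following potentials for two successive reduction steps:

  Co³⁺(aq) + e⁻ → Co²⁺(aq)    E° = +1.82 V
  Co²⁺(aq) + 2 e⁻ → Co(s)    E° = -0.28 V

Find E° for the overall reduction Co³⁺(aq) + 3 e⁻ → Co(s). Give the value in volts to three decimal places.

+0.420 V

Standard free energies of sequential steps add: ΔG°₃ = ΔG°₁ + ΔG°₂, so n₃E°₃ = n₁E°₁ + n₂E°₂.
E°₃ = (1×+1.82 + 2×-0.28) / 3 = (+1.260) / 3 = +0.420 V.
E° values themselves are not directly additive — weighting by electron count is essential.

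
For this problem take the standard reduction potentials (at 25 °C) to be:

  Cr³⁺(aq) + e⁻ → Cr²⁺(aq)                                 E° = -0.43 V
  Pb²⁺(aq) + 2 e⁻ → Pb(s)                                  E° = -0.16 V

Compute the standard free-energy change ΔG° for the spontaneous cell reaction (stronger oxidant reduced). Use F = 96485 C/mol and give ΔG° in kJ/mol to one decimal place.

-52.1 kJ/mol

Pb²⁺/Pb (E° = -0.16 V) is the cathode; Cr³⁺/Cr²⁺ (E° = -0.43 V) is the anode, so E°cell = +0.27 V.
Balancing electrons gives n = 2 (lcm of 2 and 1).
ΔG° = −nFE° = −(2)(96485)(+0.27) = -52,102 J = -52.1 kJ/mol.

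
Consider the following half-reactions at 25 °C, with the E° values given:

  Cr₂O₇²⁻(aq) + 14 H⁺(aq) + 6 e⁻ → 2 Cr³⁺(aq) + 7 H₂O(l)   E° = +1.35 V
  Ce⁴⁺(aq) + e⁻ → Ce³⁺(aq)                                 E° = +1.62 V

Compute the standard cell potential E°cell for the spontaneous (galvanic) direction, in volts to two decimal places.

+0.27 V

The Ce⁴⁺/Ce³⁺ couple has the higher reduction potential, so it is the cathode; Cr₂O₇²⁻/Cr³⁺ is oxidised at the anode.
E°cell = E°(cathode) − E°(anode) = (+1.62) − (+1.35) = +0.27 V.
Since E°cell > 0, the reaction is spontaneous under standard conditions.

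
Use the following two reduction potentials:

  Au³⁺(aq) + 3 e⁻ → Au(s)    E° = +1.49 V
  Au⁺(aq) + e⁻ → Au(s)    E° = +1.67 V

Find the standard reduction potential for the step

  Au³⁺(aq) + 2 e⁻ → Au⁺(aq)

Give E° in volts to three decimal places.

+1.400 V

Sequential free energies add, so n₃E°₃ = n₁E°₁ + n₂E°₂.
With n₃ = 3, and the known step contributing 1×(+1.67) V, the unknown satisfies 2·E° = 3×(+1.49) − 1×(+1.67) = +2.800.
E° = +2.800 / 2 = +1.400 V.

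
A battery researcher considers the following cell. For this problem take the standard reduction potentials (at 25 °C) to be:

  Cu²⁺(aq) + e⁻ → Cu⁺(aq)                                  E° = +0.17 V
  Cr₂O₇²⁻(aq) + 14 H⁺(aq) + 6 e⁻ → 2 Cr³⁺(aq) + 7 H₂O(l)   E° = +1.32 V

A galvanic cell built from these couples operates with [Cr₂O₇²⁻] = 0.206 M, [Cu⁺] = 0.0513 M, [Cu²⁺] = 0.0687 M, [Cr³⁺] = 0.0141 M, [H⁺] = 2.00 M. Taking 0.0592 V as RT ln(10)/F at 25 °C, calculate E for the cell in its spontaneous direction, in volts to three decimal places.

Cr₂O₇²⁻/Cr³⁺ is the cathode (higher E°), Cu²⁺/Cu⁺ the anode: E°cell = +1.32 − (+0.17) = +1.15 V, n = 6.
Overall: Cr₂O₇²⁻(aq) + 14 H⁺(aq) + 6 Cu⁺(aq) → 2 Cr³⁺(aq) + 7 H₂O(l) + 6 Cu²⁺(aq)
Q = [Cr³⁺]^2·[Cu²⁺]^6 / ([Cr₂O₇²⁻]·[H⁺]^14·[Cu⁺]^6); log Q = -6.469.
E = E° − (0.0592/n) log Q = +1.15 − (0.0592/6)(-6.469) = +1.214 V.

+1.214 V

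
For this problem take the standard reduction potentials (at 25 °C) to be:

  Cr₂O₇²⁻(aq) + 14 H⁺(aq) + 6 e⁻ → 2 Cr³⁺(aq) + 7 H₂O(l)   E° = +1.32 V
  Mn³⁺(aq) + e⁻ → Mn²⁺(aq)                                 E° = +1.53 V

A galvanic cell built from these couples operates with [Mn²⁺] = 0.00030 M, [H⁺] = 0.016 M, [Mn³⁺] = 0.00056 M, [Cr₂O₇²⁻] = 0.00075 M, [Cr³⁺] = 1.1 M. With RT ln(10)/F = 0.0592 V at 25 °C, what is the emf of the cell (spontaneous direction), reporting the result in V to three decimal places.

+0.506 V

Mn³⁺/Mn²⁺ is the cathode (higher E°), Cr₂O₇²⁻/Cr³⁺ the anode: E°cell = +1.53 − (+1.32) = +0.21 V, n = 6.
Overall: 6 Mn³⁺(aq) + 2 Cr³⁺(aq) + 7 H₂O(l) → 6 Mn²⁺(aq) + Cr₂O₇²⁻(aq) + 14 H⁺(aq)
Q = [Mn²⁺]^6·[Cr₂O₇²⁻]·[H⁺]^14 / ([Mn³⁺]^6·[Cr³⁺]^2); log Q = -29.976.
E = E° − (0.0592/n) log Q = +0.21 − (0.0592/6)(-29.976) = +0.506 V.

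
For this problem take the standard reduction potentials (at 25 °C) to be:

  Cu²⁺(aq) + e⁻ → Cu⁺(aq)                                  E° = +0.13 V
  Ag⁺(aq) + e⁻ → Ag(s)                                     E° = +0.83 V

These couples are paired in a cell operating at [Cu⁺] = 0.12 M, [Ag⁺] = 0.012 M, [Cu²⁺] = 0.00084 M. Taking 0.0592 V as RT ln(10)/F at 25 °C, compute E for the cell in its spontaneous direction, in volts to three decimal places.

+0.714 V

Ag⁺/Ag is the cathode (higher E°), Cu²⁺/Cu⁺ the anode: E°cell = +0.83 − (+0.13) = +0.70 V, n = 1.
Overall: Ag⁺(aq) + Cu⁺(aq) → Ag(s) + Cu²⁺(aq)
Q = [Cu²⁺] / ([Ag⁺]·[Cu⁺]); log Q = -0.234.
E = E° − (0.0592/n) log Q = +0.70 − (0.0592/1)(-0.234) = +0.714 V.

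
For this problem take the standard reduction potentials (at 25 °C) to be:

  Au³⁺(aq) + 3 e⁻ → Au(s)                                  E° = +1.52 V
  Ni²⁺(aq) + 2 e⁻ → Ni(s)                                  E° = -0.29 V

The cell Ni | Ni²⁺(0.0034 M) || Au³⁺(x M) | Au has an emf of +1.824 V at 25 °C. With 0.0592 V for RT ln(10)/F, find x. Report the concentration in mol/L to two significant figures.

Au³⁺/Au is the cathode, Ni²⁺/Ni the anode: E°cell = +1.81 V, n = 6.
Overall reaction: 2 Au³⁺(aq) + 3 Ni(s) → 2 Au(s) + 3 Ni²⁺(aq); Q = [Ni²⁺]^3/[Au³⁺]^2.
From E = E° − (0.0592/n) log Q: log Q = (E° − E)·n/0.0592 = (+1.81 − (+1.824))·6/0.0592 = -1.4189.
So 2·log[Au³⁺] = 3·log(0.0034) − log Q = -7.4056 − (-1.4189) = -5.9867; log[Au³⁺] = -5.9867 / 2 = -2.9933; [Au³⁺] = 10^(-2.9933) ≈ 0.0010 M.

0.0010 M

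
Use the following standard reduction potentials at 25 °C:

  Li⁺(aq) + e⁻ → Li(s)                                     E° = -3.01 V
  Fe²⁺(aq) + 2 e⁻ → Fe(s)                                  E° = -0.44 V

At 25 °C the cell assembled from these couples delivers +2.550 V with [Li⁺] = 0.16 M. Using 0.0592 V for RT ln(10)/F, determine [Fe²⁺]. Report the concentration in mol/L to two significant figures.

Fe²⁺/Fe is the cathode, Li⁺/Li the anode: E°cell = +2.57 V, n = 2.
Overall reaction: Fe²⁺(aq) + 2 Li(s) → Fe(s) + 2 Li⁺(aq); Q = [Li⁺]^2/[Fe²⁺]^1.
From E = E° − (0.0592/n) log Q: log Q = (E° − E)·n/0.0592 = (+2.57 − (+2.550))·2/0.0592 = 0.6757.
So 1·log[Fe²⁺] = 2·log(0.16) − log Q = -1.5918 − (0.6757) = -2.2675; [Fe²⁺] = 10^(-2.2675) ≈ 0.0054 M.

0.0054 M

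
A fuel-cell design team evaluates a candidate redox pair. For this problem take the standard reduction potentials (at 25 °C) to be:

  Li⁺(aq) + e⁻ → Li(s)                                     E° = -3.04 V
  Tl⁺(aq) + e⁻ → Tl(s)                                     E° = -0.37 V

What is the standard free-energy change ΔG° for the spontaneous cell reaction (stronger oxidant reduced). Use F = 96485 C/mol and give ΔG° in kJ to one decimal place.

Tl⁺/Tl (E° = -0.37 V) is the cathode; Li⁺/Li (E° = -3.04 V) is the anode, so E°cell = +2.67 V.
Balancing electrons gives n = 1 (lcm of 1 and 1).
ΔG° = −nFE° = −(1)(96485)(+2.67) = -257,615 J = -257.6 kJ.

-257.6 kJ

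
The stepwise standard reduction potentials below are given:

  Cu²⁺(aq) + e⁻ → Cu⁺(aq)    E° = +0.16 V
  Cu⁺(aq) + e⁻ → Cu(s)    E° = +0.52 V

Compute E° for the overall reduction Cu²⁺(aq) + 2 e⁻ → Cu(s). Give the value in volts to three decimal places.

+0.340 V

Standard free energies of sequential steps add: ΔG°₃ = ΔG°₁ + ΔG°₂, so n₃E°₃ = n₁E°₁ + n₂E°₂.
E°₃ = (1×+0.16 + 1×+0.52) / 2 = (+0.680) / 2 = +0.340 V.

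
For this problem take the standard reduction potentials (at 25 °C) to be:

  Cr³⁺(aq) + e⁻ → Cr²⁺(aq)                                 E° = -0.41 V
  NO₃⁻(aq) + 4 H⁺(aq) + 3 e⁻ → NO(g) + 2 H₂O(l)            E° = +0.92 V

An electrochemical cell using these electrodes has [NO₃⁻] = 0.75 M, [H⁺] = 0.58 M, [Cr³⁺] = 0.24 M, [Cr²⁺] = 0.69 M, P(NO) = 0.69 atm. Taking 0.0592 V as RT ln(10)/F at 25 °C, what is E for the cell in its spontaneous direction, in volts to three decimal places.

+1.339 V

NO₃⁻/NO is the cathode (higher E°), Cr³⁺/Cr²⁺ the anode: E°cell = +0.92 − (-0.41) = +1.33 V, n = 3.
Overall: NO₃⁻(aq) + 4 H⁺(aq) + 3 Cr²⁺(aq) → NO(g) + 2 H₂O(l) + 3 Cr³⁺(aq)
Q = P(NO)·[Cr³⁺]^3 / ([NO₃⁻]·[H⁺]^4·[Cr²⁺]^3); log Q = -0.466.
E = E° − (0.0592/n) log Q = +1.33 − (0.0592/3)(-0.466) = +1.339 V.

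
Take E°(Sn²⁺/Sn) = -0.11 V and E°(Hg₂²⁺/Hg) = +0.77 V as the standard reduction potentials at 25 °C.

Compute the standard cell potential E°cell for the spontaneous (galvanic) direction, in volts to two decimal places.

The Hg₂²⁺/Hg couple has the higher reduction potential, so it is the cathode; Sn²⁺/Sn is oxidised at the anode.
E°cell = E°(cathode) − E°(anode) = (+0.77) − (-0.11) = +0.88 V.

+0.88 V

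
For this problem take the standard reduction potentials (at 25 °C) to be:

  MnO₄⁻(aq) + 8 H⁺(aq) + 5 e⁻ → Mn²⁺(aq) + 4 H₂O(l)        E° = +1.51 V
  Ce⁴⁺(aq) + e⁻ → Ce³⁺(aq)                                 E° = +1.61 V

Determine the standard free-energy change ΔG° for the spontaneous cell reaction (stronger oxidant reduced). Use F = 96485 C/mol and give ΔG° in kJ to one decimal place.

Ce⁴⁺/Ce³⁺ (E° = +1.61 V) is the cathode; MnO₄⁻/Mn²⁺ (E° = +1.51 V) is the anode, so E°cell = +0.10 V.
Balancing electrons gives n = 5 (lcm of 1 and 5).
ΔG° = −nFE° = −(5)(96485)(+0.10) = -48,242 J = -48.2 kJ.

-48.2 kJ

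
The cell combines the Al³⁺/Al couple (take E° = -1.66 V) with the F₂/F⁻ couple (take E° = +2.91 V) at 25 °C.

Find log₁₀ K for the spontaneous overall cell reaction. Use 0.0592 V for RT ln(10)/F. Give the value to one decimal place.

463.2

Cathode: F₂/F⁻; anode: Al³⁺/Al. E°cell = +4.57 V, n = 6.
log K = nE°cell / 0.0592 = (6)(+4.57) / 0.0592 = 463.2.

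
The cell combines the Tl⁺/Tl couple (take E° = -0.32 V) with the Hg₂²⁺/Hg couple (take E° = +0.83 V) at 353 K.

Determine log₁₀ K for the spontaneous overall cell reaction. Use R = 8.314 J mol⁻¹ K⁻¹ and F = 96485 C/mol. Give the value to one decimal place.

Cathode: Hg₂²⁺/Hg; anode: Tl⁺/Tl. E°cell = (+0.83) − (-0.32) = +1.15 V, with n = 2.
ΔG° = −nFE° = −RT ln K, so ln K = nFE°/(RT) = (2)(96485)(+1.15) / ((8.314)(353)) = 75.614.
log₁₀ K = 75.614 / ln 10 = 32.8.

32.8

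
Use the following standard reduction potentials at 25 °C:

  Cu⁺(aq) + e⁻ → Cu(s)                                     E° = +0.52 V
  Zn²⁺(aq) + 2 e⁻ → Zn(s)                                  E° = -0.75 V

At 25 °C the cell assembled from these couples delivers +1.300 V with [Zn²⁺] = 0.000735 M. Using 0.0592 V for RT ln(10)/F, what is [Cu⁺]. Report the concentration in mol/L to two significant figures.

0.087 M

Cu⁺/Cu is the cathode, Zn²⁺/Zn the anode: E°cell = +1.27 V, n = 2.
Overall reaction: 2 Cu⁺(aq) + Zn(s) → 2 Cu(s) + Zn²⁺(aq); Q = [Zn²⁺]^1/[Cu⁺]^2.
From E = E° − (0.0592/n) log Q: log Q = (E° − E)·n/0.0592 = (+1.27 − (+1.300))·2/0.0592 = -1.0135.
So 2·log[Cu⁺] = 1·log(0.000735) − log Q = -3.1337 − (-1.0135) = -2.1202; log[Cu⁺] = -2.1202 / 2 = -1.0601; [Cu⁺] = 10^(-1.0601) ≈ 0.087 M.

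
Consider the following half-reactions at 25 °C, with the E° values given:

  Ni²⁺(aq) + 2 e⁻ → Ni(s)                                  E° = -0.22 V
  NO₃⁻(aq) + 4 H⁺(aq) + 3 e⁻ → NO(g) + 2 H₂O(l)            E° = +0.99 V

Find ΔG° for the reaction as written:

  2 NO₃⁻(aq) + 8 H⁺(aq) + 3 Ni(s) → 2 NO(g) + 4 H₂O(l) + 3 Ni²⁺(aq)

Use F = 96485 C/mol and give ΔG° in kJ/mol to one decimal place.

As written, NO₃⁻/NO is reduced (cathode) and Ni²⁺/Ni is oxidised (anode), so E°cell = (+0.99) − (-0.22) = +1.21 V.
Balancing electrons gives n = 6.
ΔG° = −nFE° = −(6)(96485)(+1.21) = -700,481 J = -700.5 kJ/mol.

-700.5 kJ/mol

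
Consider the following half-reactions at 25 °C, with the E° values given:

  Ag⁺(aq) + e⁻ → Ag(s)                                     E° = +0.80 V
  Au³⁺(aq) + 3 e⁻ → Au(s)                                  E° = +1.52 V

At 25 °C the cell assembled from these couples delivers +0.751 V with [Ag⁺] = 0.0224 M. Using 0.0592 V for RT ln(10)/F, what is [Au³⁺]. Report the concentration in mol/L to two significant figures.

0.00042 M

Au³⁺/Au is the cathode, Ag⁺/Ag the anode: E°cell = +0.72 V, n = 3.
Overall reaction: Au³⁺(aq) + 3 Ag(s) → Au(s) + 3 Ag⁺(aq); Q = [Ag⁺]^3/[Au³⁺]^1.
From E = E° − (0.0592/n) log Q: log Q = (E° − E)·n/0.0592 = (+0.72 − (+0.751))·3/0.0592 = -1.5709.
So 1·log[Au³⁺] = 3·log(0.0224) − log Q = -4.9493 − (-1.5709) = -3.3784; [Au³⁺] = 10^(-3.3784) ≈ 0.00042 M.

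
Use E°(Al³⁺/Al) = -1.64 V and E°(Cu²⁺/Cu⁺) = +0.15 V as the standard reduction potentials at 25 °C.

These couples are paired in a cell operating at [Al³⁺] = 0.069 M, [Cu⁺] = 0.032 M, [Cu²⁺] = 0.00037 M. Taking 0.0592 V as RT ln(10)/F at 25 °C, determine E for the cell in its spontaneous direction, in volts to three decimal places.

Cu²⁺/Cu⁺ is the cathode (higher E°), Al³⁺/Al the anode: E°cell = +0.15 − (-1.64) = +1.79 V, n = 3.
Overall: 3 Cu²⁺(aq) + Al(s) → 3 Cu⁺(aq) + Al³⁺(aq)
Q = [Cu⁺]^3·[Al³⁺] / ([Cu²⁺]^3); log Q = 4.650.
E = E° − (0.0592/n) log Q = +1.79 − (0.0592/3)(4.650) = +1.698 V.

+1.698 V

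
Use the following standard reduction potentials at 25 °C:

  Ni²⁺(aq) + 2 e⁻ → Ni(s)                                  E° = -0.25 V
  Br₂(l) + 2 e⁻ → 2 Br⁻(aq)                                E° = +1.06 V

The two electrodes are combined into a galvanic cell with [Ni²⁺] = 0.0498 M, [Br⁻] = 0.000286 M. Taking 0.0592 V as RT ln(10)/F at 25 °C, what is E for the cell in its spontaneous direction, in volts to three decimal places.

+1.558 V

Br₂/Br⁻ is the cathode (higher E°), Ni²⁺/Ni the anode: E°cell = +1.06 − (-0.25) = +1.31 V, n = 2.
Overall: Br₂(l) + Ni(s) → 2 Br⁻(aq) + Ni²⁺(aq)
Q = [Br⁻]^2·[Ni²⁺]; log Q = -8.390.
E = E° − (0.0592/n) log Q = +1.31 − (0.0592/2)(-8.390) = +1.558 V.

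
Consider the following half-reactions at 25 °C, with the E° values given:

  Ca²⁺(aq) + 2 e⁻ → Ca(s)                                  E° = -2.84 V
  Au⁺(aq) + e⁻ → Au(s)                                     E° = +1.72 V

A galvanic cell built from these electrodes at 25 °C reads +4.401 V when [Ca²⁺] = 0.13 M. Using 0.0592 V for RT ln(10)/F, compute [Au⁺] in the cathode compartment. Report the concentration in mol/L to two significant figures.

Au⁺/Au is the cathode, Ca²⁺/Ca the anode: E°cell = +4.56 V, n = 2.
Overall reaction: 2 Au⁺(aq) + Ca(s) → 2 Au(s) + Ca²⁺(aq); Q = [Ca²⁺]^1/[Au⁺]^2.
From E = E° − (0.0592/n) log Q: log Q = (E° − E)·n/0.0592 = (+4.56 − (+4.401))·2/0.0592 = 5.3716.
So 2·log[Au⁺] = 1·log(0.13) − log Q = -0.8861 − (5.3716) = -6.2577; log[Au⁺] = -6.2577 / 2 = -3.1288; [Au⁺] = 10^(-3.1288) ≈ 0.00074 M.

0.00074 M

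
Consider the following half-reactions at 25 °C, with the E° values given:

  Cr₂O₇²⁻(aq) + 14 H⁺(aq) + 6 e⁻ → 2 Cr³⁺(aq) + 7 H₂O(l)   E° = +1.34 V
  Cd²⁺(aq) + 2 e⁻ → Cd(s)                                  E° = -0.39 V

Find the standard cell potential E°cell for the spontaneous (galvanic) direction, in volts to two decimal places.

+1.73 V

The Cr₂O₇²⁻/Cr³⁺ couple has the higher reduction potential, so it is the cathode; Cd²⁺/Cd is oxidised at the anode.
E°cell = E°(cathode) − E°(anode) = (+1.34) − (-0.39) = +1.73 V.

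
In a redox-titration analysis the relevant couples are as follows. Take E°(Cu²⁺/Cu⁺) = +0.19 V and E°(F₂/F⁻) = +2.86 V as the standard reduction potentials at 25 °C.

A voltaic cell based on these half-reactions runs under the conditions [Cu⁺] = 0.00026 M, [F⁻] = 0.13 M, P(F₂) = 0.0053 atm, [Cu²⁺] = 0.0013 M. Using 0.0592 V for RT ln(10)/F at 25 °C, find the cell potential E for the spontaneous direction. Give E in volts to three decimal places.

+2.614 V

F₂/F⁻ is the cathode (higher E°), Cu²⁺/Cu⁺ the anode: E°cell = +2.86 − (+0.19) = +2.67 V, n = 2.
Overall: F₂(g) + 2 Cu⁺(aq) → 2 F⁻(aq) + 2 Cu²⁺(aq)
Q = [F⁻]^2·[Cu²⁺]^2 / (P(F₂)·[Cu⁺]^2); log Q = 1.902.
E = E° − (0.0592/n) log Q = +2.67 − (0.0592/2)(1.902) = +2.614 V.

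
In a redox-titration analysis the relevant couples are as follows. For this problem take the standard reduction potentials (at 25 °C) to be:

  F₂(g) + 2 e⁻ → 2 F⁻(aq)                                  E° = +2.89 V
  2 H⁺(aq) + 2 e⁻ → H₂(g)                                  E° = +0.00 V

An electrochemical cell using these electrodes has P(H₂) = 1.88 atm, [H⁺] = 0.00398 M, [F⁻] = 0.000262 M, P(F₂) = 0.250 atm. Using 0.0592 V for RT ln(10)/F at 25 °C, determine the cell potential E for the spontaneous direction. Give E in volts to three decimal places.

F₂/F⁻ is the cathode (higher E°), H⁺/H₂ the anode: E°cell = +2.89 − (+0.00) = +2.89 V, n = 2.
Overall: F₂(g) + H₂(g) → 2 F⁻(aq) + 2 H⁺(aq)
Q = [F⁻]^2·[H⁺]^2 / (P(F₂)·P(H₂)); log Q = -11.636.
E = E° − (0.0592/n) log Q = +2.89 − (0.0592/2)(-11.636) = +3.234 V.

+3.234 V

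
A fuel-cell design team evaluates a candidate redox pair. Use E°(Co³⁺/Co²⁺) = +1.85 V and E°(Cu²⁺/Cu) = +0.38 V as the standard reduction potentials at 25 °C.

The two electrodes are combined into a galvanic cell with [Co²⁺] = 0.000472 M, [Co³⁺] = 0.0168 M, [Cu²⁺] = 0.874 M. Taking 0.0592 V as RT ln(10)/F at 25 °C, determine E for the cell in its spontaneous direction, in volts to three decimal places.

Co³⁺/Co²⁺ is the cathode (higher E°), Cu²⁺/Cu the anode: E°cell = +1.85 − (+0.38) = +1.47 V, n = 2.
Overall: 2 Co³⁺(aq) + Cu(s) → 2 Co²⁺(aq) + Cu²⁺(aq)
Q = [Co²⁺]^2·[Cu²⁺] / ([Co³⁺]^2); log Q = -3.161.
E = E° − (0.0592/n) log Q = +1.47 − (0.0592/2)(-3.161) = +1.564 V.

+1.564 V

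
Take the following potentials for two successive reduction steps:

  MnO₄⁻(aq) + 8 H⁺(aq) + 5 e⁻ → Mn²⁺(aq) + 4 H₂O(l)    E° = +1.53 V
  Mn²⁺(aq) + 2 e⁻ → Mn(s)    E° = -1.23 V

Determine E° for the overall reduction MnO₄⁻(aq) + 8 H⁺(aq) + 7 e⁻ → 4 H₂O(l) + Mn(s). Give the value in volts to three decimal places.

+0.741 V

Adding the free-energy changes (−nFE°) of the two steps gives −n₃FE°₃ = −n₁FE°₁ − n₂FE°₂.
E°₃ = (5×+1.53 + 2×-1.23) / 7 = (+5.190) / 7 = +0.741 V.
E° values themselves are not directly additive — weighting by electron count is essential.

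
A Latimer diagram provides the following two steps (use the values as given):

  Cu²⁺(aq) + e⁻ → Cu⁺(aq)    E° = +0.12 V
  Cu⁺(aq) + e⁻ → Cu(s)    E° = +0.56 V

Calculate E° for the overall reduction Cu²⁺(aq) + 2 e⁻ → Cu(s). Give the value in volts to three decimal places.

Since ΔG° = −nFE° is additive over sequential reductions, n₃E°₃ = n₁E°₁ + n₂E°₂.
E°₃ = (1×+0.12 + 1×+0.56) / 2 = (+0.680) / 2 = +0.340 V.

+0.340 V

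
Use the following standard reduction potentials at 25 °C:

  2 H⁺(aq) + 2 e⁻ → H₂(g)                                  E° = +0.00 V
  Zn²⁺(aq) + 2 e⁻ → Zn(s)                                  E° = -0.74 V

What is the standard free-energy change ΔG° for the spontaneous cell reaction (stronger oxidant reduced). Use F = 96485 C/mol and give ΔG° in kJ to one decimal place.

-142.8 kJ

H⁺/H₂ (E° = +0.00 V) is the cathode; Zn²⁺/Zn (E° = -0.74 V) is the anode, so E°cell = +0.74 V.
Balancing electrons gives n = 2 (lcm of 2 and 2).
ΔG° = −nFE° = −(2)(96485)(+0.74) = -142,798 J = -142.8 kJ.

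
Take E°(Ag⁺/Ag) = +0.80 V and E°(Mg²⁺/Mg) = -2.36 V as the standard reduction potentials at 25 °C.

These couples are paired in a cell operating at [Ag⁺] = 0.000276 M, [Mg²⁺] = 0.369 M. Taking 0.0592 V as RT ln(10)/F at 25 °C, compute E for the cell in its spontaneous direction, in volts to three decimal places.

+2.962 V

Ag⁺/Ag is the cathode (higher E°), Mg²⁺/Mg the anode: E°cell = +0.80 − (-2.36) = +3.16 V, n = 2.
Overall: 2 Ag⁺(aq) + Mg(s) → 2 Ag(s) + Mg²⁺(aq)
Q = [Mg²⁺] / ([Ag⁺]^2); log Q = 6.685.
E = E° − (0.0592/n) log Q = +3.16 − (0.0592/2)(6.685) = +2.962 V.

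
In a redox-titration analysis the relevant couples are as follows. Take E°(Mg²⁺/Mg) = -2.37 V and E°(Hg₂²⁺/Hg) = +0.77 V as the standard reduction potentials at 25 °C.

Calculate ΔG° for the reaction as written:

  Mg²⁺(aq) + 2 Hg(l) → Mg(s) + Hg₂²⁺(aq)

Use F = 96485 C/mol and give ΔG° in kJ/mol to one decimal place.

+605.9 kJ/mol

As written, Mg²⁺/Mg is reduced (cathode) and Hg₂²⁺/Hg is oxidised (anode), so E°cell = (-2.37) − (+0.77) = -3.14 V.
Balancing electrons gives n = 2.
ΔG° = −nFE° = −(2)(96485)(-3.14) = 605,926 J = +605.9 kJ/mol.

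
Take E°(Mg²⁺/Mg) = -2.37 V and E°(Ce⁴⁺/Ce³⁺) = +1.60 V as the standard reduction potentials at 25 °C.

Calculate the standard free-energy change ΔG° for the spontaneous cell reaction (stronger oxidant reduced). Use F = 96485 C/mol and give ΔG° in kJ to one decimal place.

Ce⁴⁺/Ce³⁺ (E° = +1.60 V) is the cathode; Mg²⁺/Mg (E° = -2.37 V) is the anode, so E°cell = +3.97 V.
Balancing electrons gives n = 2 (lcm of 1 and 2).
ΔG° = −nFE° = −(2)(96485)(+3.97) = -766,091 J = -766.1 kJ.

-766.1 kJ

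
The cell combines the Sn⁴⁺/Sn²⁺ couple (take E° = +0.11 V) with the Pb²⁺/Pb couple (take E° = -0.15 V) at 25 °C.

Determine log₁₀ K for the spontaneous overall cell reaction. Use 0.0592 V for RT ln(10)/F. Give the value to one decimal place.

8.8

Cathode: Sn⁴⁺/Sn²⁺; anode: Pb²⁺/Pb. E°cell = +0.26 V, n = 2.
log K = nE°cell / 0.0592 = (2)(+0.26) / 0.0592 = 8.8.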